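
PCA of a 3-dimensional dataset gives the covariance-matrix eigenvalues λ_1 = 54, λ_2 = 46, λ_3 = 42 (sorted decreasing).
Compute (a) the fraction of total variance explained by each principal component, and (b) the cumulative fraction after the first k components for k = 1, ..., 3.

Step 1 — total variance = trace(Sigma) = Σ λ_i = 54 + 46 + 42 = 142.

Step 2 — fraction explained by component i = λ_i / Σ λ:
  PC1: 54/142 = 0.3803
  PC2: 46/142 = 0.3239
  PC3: 42/142 = 0.2958

Step 3 — cumulative fraction after k components = (λ_1 + ... + λ_k) / Σ λ:
  k = 1: 54/142 = 0.3803
  k = 2: (54 + 46)/142 = 100/142 = 0.7042
  k = 3: (54 + 46 + 42)/142 = 142/142 = 1

Summary (fraction, with percent):

explained: PC1 0.3803 (38.03%), PC2 0.3239 (32.39%), PC3 0.2958 (29.58%);  cumulative: 0.3803, 0.7042, 1


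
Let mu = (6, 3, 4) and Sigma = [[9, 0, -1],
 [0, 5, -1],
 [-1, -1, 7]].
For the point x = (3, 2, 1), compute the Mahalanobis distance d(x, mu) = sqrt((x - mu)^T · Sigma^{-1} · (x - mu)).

Step 1 — centre the observation: (x - mu) = (-3, -1, -3).

Step 2 — invert Sigma (cofactor / det for 3×3, or solve directly):
  Sigma^{-1} = [[0.113, 0.0033, 0.0166],
 [0.0033, 0.206, 0.0299],
 [0.0166, 0.0299, 0.1495]].

Step 3 — form the quadratic (x - mu)^T · Sigma^{-1} · (x - mu):
  Sigma^{-1} · (x - mu) = (-0.392, -0.3056, -0.5282).
  (x - mu)^T · [Sigma^{-1} · (x - mu)] = (-3)·(-0.392) + (-1)·(-0.3056) + (-3)·(-0.5282) = 3.0664.

Step 4 — take square root: d = √(3.0664) ≈ 1.7511.

d(x, mu) = √(3.0664) ≈ 1.7511


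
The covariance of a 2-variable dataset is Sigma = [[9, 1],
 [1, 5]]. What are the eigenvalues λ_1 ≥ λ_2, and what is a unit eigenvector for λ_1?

Step 1 — characteristic polynomial of 2×2 Sigma:
  det(Sigma - λI) = λ² - trace · λ + det = 0.
  trace = 9 + 5 = 14, det = 9·5 - (1)² = 44.
Step 2 — discriminant:
  Δ = trace² - 4·det = 196 - 176 = 20.
Step 3 — eigenvalues:
  λ = (trace ± √Δ)/2 = (14 ± 4.4721)/2,
  λ_1 = 9.2361,  λ_2 = 4.7639.

Step 4 — unit eigenvector for λ_1: solve (Sigma - λ_1 I)v = 0. First row:
  (9 - 9.2361)·v_x + (1)·v_y = 0, i.e. (-0.2361)·v_x + (1)·v_y = 0,
  so v ∝ (b, λ_1 - a) = (1, 0.2361) = u.
  ||u|| = √((1)² + (0.2361)²) = √(1.0557) ≈ 1.0275,
  v_1 = u/||u|| ≈ (0.9732, 0.2298) (||v_1|| = 1).

λ_1 = 9.2361,  λ_2 = 4.7639;  v_1 ≈ (0.9732, 0.2298)


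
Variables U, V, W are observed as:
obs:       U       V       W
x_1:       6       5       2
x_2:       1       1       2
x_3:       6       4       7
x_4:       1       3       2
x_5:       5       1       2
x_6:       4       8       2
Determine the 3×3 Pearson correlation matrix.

Step 1 — column means:
  mean(U) = (6 + 1 + 6 + 1 + 5 + 4) / 6 = 23/6 = 3.8333
  mean(V) = (5 + 1 + 4 + 3 + 1 + 8) / 6 = 22/6 = 3.6667
  mean(W) = (2 + 2 + 7 + 2 + 2 + 2) / 6 = 17/6 = 2.8333

Step 2 — sample variances and covariances s[i,j] = (1/(n-1)) · Σ_k (x_{k,i} - mean_i) · (x_{k,j} - mean_j), with n-1 = 5:
  s[U,U] = ((2.1667)·(2.1667) + (-2.8333)·(-2.8333) + (2.1667)·(2.1667) + (-2.8333)·(-2.8333) + (1.1667)·(1.1667) + (0.1667)·(0.1667)) / 5 = 26.8333/5 = 5.3667
  s[U,V] = ((2.1667)·(1.3333) + (-2.8333)·(-2.6667) + (2.1667)·(0.3333) + (-2.8333)·(-0.6667) + (1.1667)·(-2.6667) + (0.1667)·(4.3333)) / 5 = 10.6667/5 = 2.1333
  s[U,W] = ((2.1667)·(-0.8333) + (-2.8333)·(-0.8333) + (2.1667)·(4.1667) + (-2.8333)·(-0.8333) + (1.1667)·(-0.8333) + (0.1667)·(-0.8333)) / 5 = 10.8333/5 = 2.1667
  s[V,V] = ((1.3333)·(1.3333) + (-2.6667)·(-2.6667) + (0.3333)·(0.3333) + (-0.6667)·(-0.6667) + (-2.6667)·(-2.6667) + (4.3333)·(4.3333)) / 5 = 35.3333/5 = 7.0667
  s[V,W] = ((1.3333)·(-0.8333) + (-2.6667)·(-0.8333) + (0.3333)·(4.1667) + (-0.6667)·(-0.8333) + (-2.6667)·(-0.8333) + (4.3333)·(-0.8333)) / 5 = 1.6667/5 = 0.3333
  s[W,W] = ((-0.8333)·(-0.8333) + (-0.8333)·(-0.8333) + (4.1667)·(4.1667) + (-0.8333)·(-0.8333) + (-0.8333)·(-0.8333) + (-0.8333)·(-0.8333)) / 5 = 20.8333/5 = 4.1667
  Sample standard deviations s_i = √(s[i,i]):
  s(U) = √(5.3667) = 2.3166
  s(V) = √(7.0667) = 2.6583
  s(W) = √(4.1667) = 2.0412

Step 3 — r_{ij} = s_{ij} / (s_i · s_j):
  r[U,U] = 1 (diagonal).
  r[U,V] = 2.1333 / (2.3166 · 2.6583) = 2.1333 / 6.1583 = 0.3464
  r[U,W] = 2.1667 / (2.3166 · 2.0412) = 2.1667 / 4.7288 = 0.4582
  r[V,V] = 1 (diagonal).
  r[V,W] = 0.3333 / (2.6583 · 2.0412) = 0.3333 / 5.4263 = 0.0614
  r[W,W] = 1 (diagonal).

R is symmetric with unit diagonal. Assembling:

R = [[1, 0.3464, 0.4582],
 [0.3464, 1, 0.0614],
 [0.4582, 0.0614, 1]]


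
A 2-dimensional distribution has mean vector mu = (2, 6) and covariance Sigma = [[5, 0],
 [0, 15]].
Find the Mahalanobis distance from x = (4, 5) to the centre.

Step 1 — centre the observation: (x - mu) = (2, -1).

Step 2 — invert Sigma. det(Sigma) = 5·15 - (0)² = 75.
  Sigma^{-1} = (1/det) · [[d, -b], [-b, a]] = [[0.2, 0],
 [0, 0.0667]].

Step 3 — form the quadratic (x - mu)^T · Sigma^{-1} · (x - mu):
  Sigma^{-1} · (x - mu) = (0.4, -0.0667).
  (x - mu)^T · [Sigma^{-1} · (x - mu)] = (2)·(0.4) + (-1)·(-0.0667) = 0.8667.

Step 4 — take square root: d = √(0.8667) ≈ 0.9309.

d(x, mu) = √(0.8667) ≈ 0.9309


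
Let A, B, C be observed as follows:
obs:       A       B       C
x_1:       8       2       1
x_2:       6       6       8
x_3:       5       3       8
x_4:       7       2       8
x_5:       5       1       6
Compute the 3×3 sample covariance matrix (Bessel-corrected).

Step 1 — column means:
  mean(A) = (8 + 6 + 5 + 7 + 5) / 5 = 31/5 = 6.2
  mean(B) = (2 + 6 + 3 + 2 + 1) / 5 = 14/5 = 2.8
  mean(C) = (1 + 8 + 8 + 8 + 6) / 5 = 31/5 = 6.2

Step 2 — sample covariance S[i,j] = (1/(n-1)) · Σ_k (x_{k,i} - mean_i) · (x_{k,j} - mean_j), with n-1 = 4.
  S[A,A] = ((1.8)·(1.8) + (-0.2)·(-0.2) + (-1.2)·(-1.2) + (0.8)·(0.8) + (-1.2)·(-1.2)) / 4 = 6.8/4 = 1.7
  S[A,B] = ((1.8)·(-0.8) + (-0.2)·(3.2) + (-1.2)·(0.2) + (0.8)·(-0.8) + (-1.2)·(-1.8)) / 4 = -0.8/4 = -0.2
  S[A,C] = ((1.8)·(-5.2) + (-0.2)·(1.8) + (-1.2)·(1.8) + (0.8)·(1.8) + (-1.2)·(-0.2)) / 4 = -10.2/4 = -2.55
  S[B,B] = ((-0.8)·(-0.8) + (3.2)·(3.2) + (0.2)·(0.2) + (-0.8)·(-0.8) + (-1.8)·(-1.8)) / 4 = 14.8/4 = 3.7
  S[B,C] = ((-0.8)·(-5.2) + (3.2)·(1.8) + (0.2)·(1.8) + (-0.8)·(1.8) + (-1.8)·(-0.2)) / 4 = 9.2/4 = 2.3
  S[C,C] = ((-5.2)·(-5.2) + (1.8)·(1.8) + (1.8)·(1.8) + (1.8)·(1.8) + (-0.2)·(-0.2)) / 4 = 36.8/4 = 9.2

S is symmetric (S[j,i] = S[i,j]). Assembling:

S = [[1.7, -0.2, -2.55],
 [-0.2, 3.7, 2.3],
 [-2.55, 2.3, 9.2]]


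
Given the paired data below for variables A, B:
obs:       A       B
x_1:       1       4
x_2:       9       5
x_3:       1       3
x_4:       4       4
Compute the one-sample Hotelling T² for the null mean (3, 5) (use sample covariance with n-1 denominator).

Step 1 — sample mean vector:
  mean(A) = (1 + 9 + 1 + 4) / 4 = 15/4 = 3.75
  mean(B) = (4 + 5 + 3 + 4) / 4 = 16/4 = 4
  x̄ = (3.75, 4),  deviation x̄ - mu_0 = (3.75, 4) - (3, 5) = (0.75, -1).

Step 2 — sample covariance matrix, S[i,j] = (1/(n-1)) · Σ_k (x_{k,i} - mean_i) · (x_{k,j} - mean_j), divisor n-1 = 3:
  S[A,A] = ((-2.75)·(-2.75) + (5.25)·(5.25) + (-2.75)·(-2.75) + (0.25)·(0.25)) / 3 = 42.75/3 = 14.25
  S[A,B] = ((-2.75)·(0) + (5.25)·(1) + (-2.75)·(-1) + (0.25)·(0)) / 3 = 8/3 = 2.6667
  S[B,B] = ((0)·(0) + (1)·(1) + (-1)·(-1) + (0)·(0)) / 3 = 2/3 = 0.6667
  S = [[14.25, 2.6667],
 [2.6667, 0.6667]].

Step 3 — invert S. det(S) = 14.25·0.6667 - (2.6667)² = 2.3889.
  S^{-1} = (1/det) · [[d, -b], [-b, a]] = [[0.2791, -1.1163],
 [-1.1163, 5.9651]].

Step 4 — quadratic form (x̄ - mu_0)^T · S^{-1} · (x̄ - mu_0):
  S^{-1} · (x̄ - mu_0) = (1.3256, -6.8023),
  (x̄ - mu_0)^T · [...] = (0.75)·(1.3256) + (-1)·(-6.8023) = 7.7965.

Step 5 — scale by n: T² = 4 · 7.7965 = 31.186.

T² ≈ 31.186


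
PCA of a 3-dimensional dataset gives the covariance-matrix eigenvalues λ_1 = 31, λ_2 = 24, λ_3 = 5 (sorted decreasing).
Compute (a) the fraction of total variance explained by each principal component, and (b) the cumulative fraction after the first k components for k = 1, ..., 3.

Step 1 — total variance = trace(Sigma) = Σ λ_i = 31 + 24 + 5 = 60.

Step 2 — fraction explained by component i = λ_i / Σ λ:
  PC1: 31/60 = 0.5167
  PC2: 24/60 = 0.4
  PC3: 5/60 = 0.0833

Step 3 — cumulative fraction after k components = (λ_1 + ... + λ_k) / Σ λ:
  k = 1: 31/60 = 0.5167
  k = 2: (31 + 24)/60 = 55/60 = 0.9167
  k = 3: (31 + 24 + 5)/60 = 60/60 = 1

Summary (fraction, with percent):

explained: PC1 0.5167 (51.67%), PC2 0.4 (40%), PC3 0.0833 (8.33%);  cumulative: 0.5167, 0.9167, 1


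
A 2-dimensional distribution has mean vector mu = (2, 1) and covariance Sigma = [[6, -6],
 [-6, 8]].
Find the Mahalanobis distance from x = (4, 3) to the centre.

Step 1 — centre the observation: (x - mu) = (2, 2).

Step 2 — invert Sigma. det(Sigma) = 6·8 - (-6)² = 12.
  Sigma^{-1} = (1/det) · [[d, -b], [-b, a]] = [[0.6667, 0.5],
 [0.5, 0.5]].

Step 3 — form the quadratic (x - mu)^T · Sigma^{-1} · (x - mu):
  Sigma^{-1} · (x - mu) = (2.3333, 2).
  (x - mu)^T · [Sigma^{-1} · (x - mu)] = (2)·(2.3333) + (2)·(2) = 8.6667.

Step 4 — take square root: d = √(8.6667) ≈ 2.9439.

d(x, mu) = √(8.6667) ≈ 2.9439


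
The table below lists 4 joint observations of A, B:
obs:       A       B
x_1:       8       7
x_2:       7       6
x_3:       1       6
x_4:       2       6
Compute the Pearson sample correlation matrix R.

Step 1 — column means:
  mean(A) = (8 + 7 + 1 + 2) / 4 = 18/4 = 4.5
  mean(B) = (7 + 6 + 6 + 6) / 4 = 25/4 = 6.25

Step 2 — sample variances and covariances s[i,j] = (1/(n-1)) · Σ_k (x_{k,i} - mean_i) · (x_{k,j} - mean_j), with n-1 = 3:
  s[A,A] = ((3.5)·(3.5) + (2.5)·(2.5) + (-3.5)·(-3.5) + (-2.5)·(-2.5)) / 3 = 37/3 = 12.3333
  s[A,B] = ((3.5)·(0.75) + (2.5)·(-0.25) + (-3.5)·(-0.25) + (-2.5)·(-0.25)) / 3 = 3.5/3 = 1.1667
  s[B,B] = ((0.75)·(0.75) + (-0.25)·(-0.25) + (-0.25)·(-0.25) + (-0.25)·(-0.25)) / 3 = 0.75/3 = 0.25
  Sample standard deviations s_i = √(s[i,i]):
  s(A) = √(12.3333) = 3.5119
  s(B) = √(0.25) = 0.5

Step 3 — r_{ij} = s_{ij} / (s_i · s_j):
  r[A,A] = 1 (diagonal).
  r[A,B] = 1.1667 / (3.5119 · 0.5) = 1.1667 / 1.7559 = 0.6644
  r[B,B] = 1 (diagonal).

R is symmetric with unit diagonal. Assembling:

R = [[1, 0.6644],
 [0.6644, 1]]


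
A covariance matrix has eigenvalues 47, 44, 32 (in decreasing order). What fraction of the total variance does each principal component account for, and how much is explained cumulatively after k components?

Step 1 — total variance = trace(Sigma) = Σ λ_i = 47 + 44 + 32 = 123.

Step 2 — fraction explained by component i = λ_i / Σ λ:
  PC1: 47/123 = 0.3821
  PC2: 44/123 = 0.3577
  PC3: 32/123 = 0.2602

Step 3 — cumulative fraction after k components = (λ_1 + ... + λ_k) / Σ λ:
  k = 1: 47/123 = 0.3821
  k = 2: (47 + 44)/123 = 91/123 = 0.7398
  k = 3: (47 + 44 + 32)/123 = 123/123 = 1

Summary (fraction, with percent):

explained: PC1 0.3821 (38.21%), PC2 0.3577 (35.77%), PC3 0.2602 (26.02%);  cumulative: 0.3821, 0.7398, 1


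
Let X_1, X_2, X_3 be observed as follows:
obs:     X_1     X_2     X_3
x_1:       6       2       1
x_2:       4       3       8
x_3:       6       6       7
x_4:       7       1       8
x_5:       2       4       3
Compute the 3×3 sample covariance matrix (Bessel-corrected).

Step 1 — column means:
  mean(X_1) = (6 + 4 + 6 + 7 + 2) / 5 = 25/5 = 5
  mean(X_2) = (2 + 3 + 6 + 1 + 4) / 5 = 16/5 = 3.2
  mean(X_3) = (1 + 8 + 7 + 8 + 3) / 5 = 27/5 = 5.4

Step 2 — sample covariance S[i,j] = (1/(n-1)) · Σ_k (x_{k,i} - mean_i) · (x_{k,j} - mean_j), with n-1 = 4.
  S[X_1,X_1] = ((1)·(1) + (-1)·(-1) + (1)·(1) + (2)·(2) + (-3)·(-3)) / 4 = 16/4 = 4
  S[X_1,X_2] = ((1)·(-1.2) + (-1)·(-0.2) + (1)·(2.8) + (2)·(-2.2) + (-3)·(0.8)) / 4 = -5/4 = -1.25
  S[X_1,X_3] = ((1)·(-4.4) + (-1)·(2.6) + (1)·(1.6) + (2)·(2.6) + (-3)·(-2.4)) / 4 = 7/4 = 1.75
  S[X_2,X_2] = ((-1.2)·(-1.2) + (-0.2)·(-0.2) + (2.8)·(2.8) + (-2.2)·(-2.2) + (0.8)·(0.8)) / 4 = 14.8/4 = 3.7
  S[X_2,X_3] = ((-1.2)·(-4.4) + (-0.2)·(2.6) + (2.8)·(1.6) + (-2.2)·(2.6) + (0.8)·(-2.4)) / 4 = 1.6/4 = 0.4
  S[X_3,X_3] = ((-4.4)·(-4.4) + (2.6)·(2.6) + (1.6)·(1.6) + (2.6)·(2.6) + (-2.4)·(-2.4)) / 4 = 41.2/4 = 10.3

S is symmetric (S[j,i] = S[i,j]). Assembling:

S = [[4, -1.25, 1.75],
 [-1.25, 3.7, 0.4],
 [1.75, 0.4, 10.3]]


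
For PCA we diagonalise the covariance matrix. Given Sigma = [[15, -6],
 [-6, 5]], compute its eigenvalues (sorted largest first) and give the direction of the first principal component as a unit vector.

Step 1 — characteristic polynomial of 2×2 Sigma:
  det(Sigma - λI) = λ² - trace · λ + det = 0.
  trace = 15 + 5 = 20, det = 15·5 - (-6)² = 39.
Step 2 — discriminant:
  Δ = trace² - 4·det = 400 - 156 = 244.
Step 3 — eigenvalues:
  λ = (trace ± √Δ)/2 = (20 ± 15.6205)/2,
  λ_1 = 17.8102,  λ_2 = 2.1898.

Step 4 — unit eigenvector for λ_1: solve (Sigma - λ_1 I)v = 0. First row:
  (15 - 17.8102)·v_x + (-6)·v_y = 0, i.e. (-2.8102)·v_x + (-6)·v_y = 0,
  so v ∝ (b, λ_1 - a) = (-6, 2.8102); multiply by -1 so the first entry is positive: u = (6, -2.8102).
  ||u|| = √((6)² + (-2.8102)²) = √(43.8975) ≈ 6.6255,
  v_1 = u/||u|| ≈ (0.9056, -0.4242) (||v_1|| = 1).

λ_1 = 17.8102,  λ_2 = 2.1898;  v_1 ≈ (0.9056, -0.4242)


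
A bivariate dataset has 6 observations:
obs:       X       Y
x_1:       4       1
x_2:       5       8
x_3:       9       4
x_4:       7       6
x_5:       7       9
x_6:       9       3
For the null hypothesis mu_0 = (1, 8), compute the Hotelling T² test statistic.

Step 1 — sample mean vector:
  mean(X) = (4 + 5 + 9 + 7 + 7 + 9) / 6 = 41/6 = 6.8333
  mean(Y) = (1 + 8 + 4 + 6 + 9 + 3) / 6 = 31/6 = 5.1667
  x̄ = (6.8333, 5.1667),  deviation x̄ - mu_0 = (6.8333, 5.1667) - (1, 8) = (5.8333, -2.8333).

Step 2 — sample covariance matrix, S[i,j] = (1/(n-1)) · Σ_k (x_{k,i} - mean_i) · (x_{k,j} - mean_j), divisor n-1 = 5:
  S[X,X] = ((-2.8333)·(-2.8333) + (-1.8333)·(-1.8333) + (2.1667)·(2.1667) + (0.1667)·(0.1667) + (0.1667)·(0.1667) + (2.1667)·(2.1667)) / 5 = 20.8333/5 = 4.1667
  S[X,Y] = ((-2.8333)·(-4.1667) + (-1.8333)·(2.8333) + (2.1667)·(-1.1667) + (0.1667)·(0.8333) + (0.1667)·(3.8333) + (2.1667)·(-2.1667)) / 5 = 0.1667/5 = 0.0333
  S[Y,Y] = ((-4.1667)·(-4.1667) + (2.8333)·(2.8333) + (-1.1667)·(-1.1667) + (0.8333)·(0.8333) + (3.8333)·(3.8333) + (-2.1667)·(-2.1667)) / 5 = 46.8333/5 = 9.3667
  S = [[4.1667, 0.0333],
 [0.0333, 9.3667]].

Step 3 — invert S. det(S) = 4.1667·9.3667 - (0.0333)² = 39.0267.
  S^{-1} = (1/det) · [[d, -b], [-b, a]] = [[0.24, -0.0009],
 [-0.0009, 0.1068]].

Step 4 — quadratic form (x̄ - mu_0)^T · S^{-1} · (x̄ - mu_0):
  S^{-1} · (x̄ - mu_0) = (1.4025, -0.3075),
  (x̄ - mu_0)^T · [...] = (5.8333)·(1.4025) + (-2.8333)·(-0.3075) = 9.0522.

Step 5 — scale by n: T² = 6 · 9.0522 = 54.3133.

T² ≈ 54.3133


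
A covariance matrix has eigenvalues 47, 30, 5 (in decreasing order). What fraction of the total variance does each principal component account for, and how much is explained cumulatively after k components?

Step 1 — total variance = trace(Sigma) = Σ λ_i = 47 + 30 + 5 = 82.

Step 2 — fraction explained by component i = λ_i / Σ λ:
  PC1: 47/82 = 0.5732
  PC2: 30/82 = 0.3659
  PC3: 5/82 = 0.061

Step 3 — cumulative fraction after k components = (λ_1 + ... + λ_k) / Σ λ:
  k = 1: 47/82 = 0.5732
  k = 2: (47 + 30)/82 = 77/82 = 0.939
  k = 3: (47 + 30 + 5)/82 = 82/82 = 1

Summary (fraction, with percent):

explained: PC1 0.5732 (57.32%), PC2 0.3659 (36.59%), PC3 0.061 (6.1%);  cumulative: 0.5732, 0.939, 1


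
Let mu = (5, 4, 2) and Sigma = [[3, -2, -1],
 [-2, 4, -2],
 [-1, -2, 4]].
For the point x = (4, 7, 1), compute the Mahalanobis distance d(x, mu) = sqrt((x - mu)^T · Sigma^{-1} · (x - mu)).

Step 1 — centre the observation: (x - mu) = (-1, 3, -1).

Step 2 — invert Sigma (cofactor / det for 3×3, or solve directly):
  Sigma^{-1} = [[1.5, 1.25, 1],
 [1.25, 1.375, 1],
 [1, 1, 1]].

Step 3 — form the quadratic (x - mu)^T · Sigma^{-1} · (x - mu):
  Sigma^{-1} · (x - mu) = (1.25, 1.875, 1).
  (x - mu)^T · [Sigma^{-1} · (x - mu)] = (-1)·(1.25) + (3)·(1.875) + (-1)·(1) = 3.375.

Step 4 — take square root: d = √(3.375) ≈ 1.8371.

d(x, mu) = √(3.375) ≈ 1.8371


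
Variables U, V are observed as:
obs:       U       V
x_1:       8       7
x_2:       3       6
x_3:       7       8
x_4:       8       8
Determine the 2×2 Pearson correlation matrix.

Step 1 — column means:
  mean(U) = (8 + 3 + 7 + 8) / 4 = 26/4 = 6.5
  mean(V) = (7 + 6 + 8 + 8) / 4 = 29/4 = 7.25

Step 2 — sample variances and covariances s[i,j] = (1/(n-1)) · Σ_k (x_{k,i} - mean_i) · (x_{k,j} - mean_j), with n-1 = 3:
  s[U,U] = ((1.5)·(1.5) + (-3.5)·(-3.5) + (0.5)·(0.5) + (1.5)·(1.5)) / 3 = 17/3 = 5.6667
  s[U,V] = ((1.5)·(-0.25) + (-3.5)·(-1.25) + (0.5)·(0.75) + (1.5)·(0.75)) / 3 = 5.5/3 = 1.8333
  s[V,V] = ((-0.25)·(-0.25) + (-1.25)·(-1.25) + (0.75)·(0.75) + (0.75)·(0.75)) / 3 = 2.75/3 = 0.9167
  Sample standard deviations s_i = √(s[i,i]):
  s(U) = √(5.6667) = 2.3805
  s(V) = √(0.9167) = 0.9574

Step 3 — r_{ij} = s_{ij} / (s_i · s_j):
  r[U,U] = 1 (diagonal).
  r[U,V] = 1.8333 / (2.3805 · 0.9574) = 1.8333 / 2.2791 = 0.8044
  r[V,V] = 1 (diagonal).

R is symmetric with unit diagonal. Assembling:

R = [[1, 0.8044],
 [0.8044, 1]]


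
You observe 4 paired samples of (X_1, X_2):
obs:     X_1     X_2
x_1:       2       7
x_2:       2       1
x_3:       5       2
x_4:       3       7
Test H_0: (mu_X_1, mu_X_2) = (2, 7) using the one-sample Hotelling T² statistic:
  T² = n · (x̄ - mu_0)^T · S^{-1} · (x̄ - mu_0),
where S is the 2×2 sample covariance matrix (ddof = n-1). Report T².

Step 1 — sample mean vector:
  mean(X_1) = (2 + 2 + 5 + 3) / 4 = 12/4 = 3
  mean(X_2) = (7 + 1 + 2 + 7) / 4 = 17/4 = 4.25
  x̄ = (3, 4.25),  deviation x̄ - mu_0 = (3, 4.25) - (2, 7) = (1, -2.75).

Step 2 — sample covariance matrix, S[i,j] = (1/(n-1)) · Σ_k (x_{k,i} - mean_i) · (x_{k,j} - mean_j), divisor n-1 = 3:
  S[X_1,X_1] = ((-1)·(-1) + (-1)·(-1) + (2)·(2) + (0)·(0)) / 3 = 6/3 = 2
  S[X_1,X_2] = ((-1)·(2.75) + (-1)·(-3.25) + (2)·(-2.25) + (0)·(2.75)) / 3 = -4/3 = -1.3333
  S[X_2,X_2] = ((2.75)·(2.75) + (-3.25)·(-3.25) + (-2.25)·(-2.25) + (2.75)·(2.75)) / 3 = 30.75/3 = 10.25
  S = [[2, -1.3333],
 [-1.3333, 10.25]].

Step 3 — invert S. det(S) = 2·10.25 - (-1.3333)² = 18.7222.
  S^{-1} = (1/det) · [[d, -b], [-b, a]] = [[0.5475, 0.0712],
 [0.0712, 0.1068]].

Step 4 — quadratic form (x̄ - mu_0)^T · S^{-1} · (x̄ - mu_0):
  S^{-1} · (x̄ - mu_0) = (0.3516, -0.2226),
  (x̄ - mu_0)^T · [...] = (1)·(0.3516) + (-2.75)·(-0.2226) = 0.9636.

Step 5 — scale by n: T² = 4 · 0.9636 = 3.8546.

T² ≈ 3.8546


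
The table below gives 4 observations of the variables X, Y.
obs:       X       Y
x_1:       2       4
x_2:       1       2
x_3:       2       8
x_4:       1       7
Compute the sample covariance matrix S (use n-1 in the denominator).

Step 1 — column means:
  mean(X) = (2 + 1 + 2 + 1) / 4 = 6/4 = 1.5
  mean(Y) = (4 + 2 + 8 + 7) / 4 = 21/4 = 5.25

Step 2 — sample covariance S[i,j] = (1/(n-1)) · Σ_k (x_{k,i} - mean_i) · (x_{k,j} - mean_j), with n-1 = 3.
  S[X,X] = ((0.5)·(0.5) + (-0.5)·(-0.5) + (0.5)·(0.5) + (-0.5)·(-0.5)) / 3 = 1/3 = 0.3333
  S[X,Y] = ((0.5)·(-1.25) + (-0.5)·(-3.25) + (0.5)·(2.75) + (-0.5)·(1.75)) / 3 = 1.5/3 = 0.5
  S[Y,Y] = ((-1.25)·(-1.25) + (-3.25)·(-3.25) + (2.75)·(2.75) + (1.75)·(1.75)) / 3 = 22.75/3 = 7.5833

S is symmetric (S[j,i] = S[i,j]). Assembling:

S = [[0.3333, 0.5],
 [0.5, 7.5833]]


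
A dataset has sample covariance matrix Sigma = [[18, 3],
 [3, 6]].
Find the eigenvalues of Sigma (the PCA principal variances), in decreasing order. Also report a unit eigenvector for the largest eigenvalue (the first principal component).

Step 1 — characteristic polynomial of 2×2 Sigma:
  det(Sigma - λI) = λ² - trace · λ + det = 0.
  trace = 18 + 6 = 24, det = 18·6 - (3)² = 99.
Step 2 — discriminant:
  Δ = trace² - 4·det = 576 - 396 = 180.
Step 3 — eigenvalues:
  λ = (trace ± √Δ)/2 = (24 ± 13.4164)/2,
  λ_1 = 18.7082,  λ_2 = 5.2918.

Step 4 — unit eigenvector for λ_1: solve (Sigma - λ_1 I)v = 0. First row:
  (18 - 18.7082)·v_x + (3)·v_y = 0, i.e. (-0.7082)·v_x + (3)·v_y = 0,
  so v ∝ (b, λ_1 - a) = (3, 0.7082) = u.
  ||u|| = √((3)² + (0.7082)²) = √(9.5016) ≈ 3.0825,
  v_1 = u/||u|| ≈ (0.9732, 0.2298) (||v_1|| = 1).

λ_1 = 18.7082,  λ_2 = 5.2918;  v_1 ≈ (0.9732, 0.2298)


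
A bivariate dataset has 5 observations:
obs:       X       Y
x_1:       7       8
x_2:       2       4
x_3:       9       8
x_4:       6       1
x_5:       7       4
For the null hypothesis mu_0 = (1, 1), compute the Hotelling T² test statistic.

Step 1 — sample mean vector:
  mean(X) = (7 + 2 + 9 + 6 + 7) / 5 = 31/5 = 6.2
  mean(Y) = (8 + 4 + 8 + 1 + 4) / 5 = 25/5 = 5
  x̄ = (6.2, 5),  deviation x̄ - mu_0 = (6.2, 5) - (1, 1) = (5.2, 4).

Step 2 — sample covariance matrix, S[i,j] = (1/(n-1)) · Σ_k (x_{k,i} - mean_i) · (x_{k,j} - mean_j), divisor n-1 = 4:
  S[X,X] = ((0.8)·(0.8) + (-4.2)·(-4.2) + (2.8)·(2.8) + (-0.2)·(-0.2) + (0.8)·(0.8)) / 4 = 26.8/4 = 6.7
  S[X,Y] = ((0.8)·(3) + (-4.2)·(-1) + (2.8)·(3) + (-0.2)·(-4) + (0.8)·(-1)) / 4 = 15/4 = 3.75
  S[Y,Y] = ((3)·(3) + (-1)·(-1) + (3)·(3) + (-4)·(-4) + (-1)·(-1)) / 4 = 36/4 = 9
  S = [[6.7, 3.75],
 [3.75, 9]].

Step 3 — invert S. det(S) = 6.7·9 - (3.75)² = 46.2375.
  S^{-1} = (1/det) · [[d, -b], [-b, a]] = [[0.1946, -0.0811],
 [-0.0811, 0.1449]].

Step 4 — quadratic form (x̄ - mu_0)^T · S^{-1} · (x̄ - mu_0):
  S^{-1} · (x̄ - mu_0) = (0.6878, 0.1579),
  (x̄ - mu_0)^T · [...] = (5.2)·(0.6878) + (4)·(0.1579) = 4.2078.

Step 5 — scale by n: T² = 5 · 4.2078 = 21.0392.

T² ≈ 21.0392


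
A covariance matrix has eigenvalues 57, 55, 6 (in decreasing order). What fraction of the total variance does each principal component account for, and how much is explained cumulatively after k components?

Step 1 — total variance = trace(Sigma) = Σ λ_i = 57 + 55 + 6 = 118.

Step 2 — fraction explained by component i = λ_i / Σ λ:
  PC1: 57/118 = 0.4831
  PC2: 55/118 = 0.4661
  PC3: 6/118 = 0.0508

Step 3 — cumulative fraction after k components = (λ_1 + ... + λ_k) / Σ λ:
  k = 1: 57/118 = 0.4831
  k = 2: (57 + 55)/118 = 112/118 = 0.9492
  k = 3: (57 + 55 + 6)/118 = 118/118 = 1

Summary (fraction, with percent):

explained: PC1 0.4831 (48.31%), PC2 0.4661 (46.61%), PC3 0.0508 (5.08%);  cumulative: 0.4831, 0.9492, 1


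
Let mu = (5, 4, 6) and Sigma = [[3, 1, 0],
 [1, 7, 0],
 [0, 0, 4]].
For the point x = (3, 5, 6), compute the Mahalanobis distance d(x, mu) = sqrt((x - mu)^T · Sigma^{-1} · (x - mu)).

Step 1 — centre the observation: (x - mu) = (-2, 1, 0).

Step 2 — invert Sigma (cofactor / det for 3×3, or solve directly):
  Sigma^{-1} = [[0.35, -0.05, 0],
 [-0.05, 0.15, 0],
 [0, 0, 0.25]].

Step 3 — form the quadratic (x - mu)^T · Sigma^{-1} · (x - mu):
  Sigma^{-1} · (x - mu) = (-0.75, 0.25, 0).
  (x - mu)^T · [Sigma^{-1} · (x - mu)] = (-2)·(-0.75) + (1)·(0.25) + (0)·(0) = 1.75.

Step 4 — take square root: d = √(1.75) ≈ 1.3229.

d(x, mu) = √(1.75) ≈ 1.3229


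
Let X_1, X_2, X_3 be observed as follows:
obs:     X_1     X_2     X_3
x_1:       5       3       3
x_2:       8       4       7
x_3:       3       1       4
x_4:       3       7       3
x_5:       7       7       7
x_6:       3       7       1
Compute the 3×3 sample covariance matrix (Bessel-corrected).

Step 1 — column means:
  mean(X_1) = (5 + 8 + 3 + 3 + 7 + 3) / 6 = 29/6 = 4.8333
  mean(X_2) = (3 + 4 + 1 + 7 + 7 + 7) / 6 = 29/6 = 4.8333
  mean(X_3) = (3 + 7 + 4 + 3 + 7 + 1) / 6 = 25/6 = 4.1667

Step 2 — sample covariance S[i,j] = (1/(n-1)) · Σ_k (x_{k,i} - mean_i) · (x_{k,j} - mean_j), with n-1 = 5.
  S[X_1,X_1] = ((0.1667)·(0.1667) + (3.1667)·(3.1667) + (-1.8333)·(-1.8333) + (-1.8333)·(-1.8333) + (2.1667)·(2.1667) + (-1.8333)·(-1.8333)) / 5 = 24.8333/5 = 4.9667
  S[X_1,X_2] = ((0.1667)·(-1.8333) + (3.1667)·(-0.8333) + (-1.8333)·(-3.8333) + (-1.8333)·(2.1667) + (2.1667)·(2.1667) + (-1.8333)·(2.1667)) / 5 = 0.8333/5 = 0.1667
  S[X_1,X_3] = ((0.1667)·(-1.1667) + (3.1667)·(2.8333) + (-1.8333)·(-0.1667) + (-1.8333)·(-1.1667) + (2.1667)·(2.8333) + (-1.8333)·(-3.1667)) / 5 = 23.1667/5 = 4.6333
  S[X_2,X_2] = ((-1.8333)·(-1.8333) + (-0.8333)·(-0.8333) + (-3.8333)·(-3.8333) + (2.1667)·(2.1667) + (2.1667)·(2.1667) + (2.1667)·(2.1667)) / 5 = 32.8333/5 = 6.5667
  S[X_2,X_3] = ((-1.8333)·(-1.1667) + (-0.8333)·(2.8333) + (-3.8333)·(-0.1667) + (2.1667)·(-1.1667) + (2.1667)·(2.8333) + (2.1667)·(-3.1667)) / 5 = -2.8333/5 = -0.5667
  S[X_3,X_3] = ((-1.1667)·(-1.1667) + (2.8333)·(2.8333) + (-0.1667)·(-0.1667) + (-1.1667)·(-1.1667) + (2.8333)·(2.8333) + (-3.1667)·(-3.1667)) / 5 = 28.8333/5 = 5.7667

S is symmetric (S[j,i] = S[i,j]). Assembling:

S = [[4.9667, 0.1667, 4.6333],
 [0.1667, 6.5667, -0.5667],
 [4.6333, -0.5667, 5.7667]]


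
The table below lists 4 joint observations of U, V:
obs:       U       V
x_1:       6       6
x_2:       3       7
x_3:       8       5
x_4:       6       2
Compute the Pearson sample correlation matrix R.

Step 1 — column means:
  mean(U) = (6 + 3 + 8 + 6) / 4 = 23/4 = 5.75
  mean(V) = (6 + 7 + 5 + 2) / 4 = 20/4 = 5

Step 2 — sample variances and covariances s[i,j] = (1/(n-1)) · Σ_k (x_{k,i} - mean_i) · (x_{k,j} - mean_j), with n-1 = 3:
  s[U,U] = ((0.25)·(0.25) + (-2.75)·(-2.75) + (2.25)·(2.25) + (0.25)·(0.25)) / 3 = 12.75/3 = 4.25
  s[U,V] = ((0.25)·(1) + (-2.75)·(2) + (2.25)·(0) + (0.25)·(-3)) / 3 = -6/3 = -2
  s[V,V] = ((1)·(1) + (2)·(2) + (0)·(0) + (-3)·(-3)) / 3 = 14/3 = 4.6667
  Sample standard deviations s_i = √(s[i,i]):
  s(U) = √(4.25) = 2.0616
  s(V) = √(4.6667) = 2.1602

Step 3 — r_{ij} = s_{ij} / (s_i · s_j):
  r[U,U] = 1 (diagonal).
  r[U,V] = -2 / (2.0616 · 2.1602) = -2 / 4.4535 = -0.4491
  r[V,V] = 1 (diagonal).

R is symmetric with unit diagonal. Assembling:

R = [[1, -0.4491],
 [-0.4491, 1]]


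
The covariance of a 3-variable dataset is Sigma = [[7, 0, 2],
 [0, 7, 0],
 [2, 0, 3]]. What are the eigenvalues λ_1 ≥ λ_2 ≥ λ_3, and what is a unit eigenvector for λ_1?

Step 1 — characteristic polynomial p(λ) = det(λI - Sigma) = λ³ - tr·λ² + c_1·λ - det, where tr = trace, c_1 = sum of the principal 2×2 minors, det = det(Sigma):
  tr = 7 + 7 + 3 = 17,
  c_1 = (7·7 - (0)²) + (7·3 - (2)²) + (7·3 - (0)²) = 49 + 17 + 21 = 87,
  det = 7·(7·3 - (0)²) - (0)·((0)·3 - (0)·(2)) + (2)·((0)·(0) - 7·(2)) = 7·(21) - (0)·(0) + (2)·(-14) = 119.
  So p(λ) = λ³ - 17λ² + 87λ - 119.
Step 2 — look for an integer root (rational root theorem: any rational root is an integer divisor of 119). Testing λ = 7:
  p(7) = 343 - 833 + 609 - 119 = 0  ✓
  Dividing out (λ - 7): p(λ) = (λ - 7)(λ² - 10λ + 17).
Step 3 — remaining eigenvalues from the quadratic λ² - 10λ + 17 = 0:
  Δ = 10² - 4·17 = 100 - 68 = 32,  λ = (10 ± √32)/2 = (10 ± 5.6569)/2 ≈ 7.8284 or 2.1716.
  Sorted: λ_1 = 7.8284,  λ_2 = 7,  λ_3 = 2.1716  (check: sum = 17 = tr ✓).

Step 4 — unit eigenvector for λ_1 ≈ 7.8284: v spans the null space of (Sigma - λ_1 I), whose rows are
  r_1 = (-0.8284, 0, 2),  r_2 = (0, -0.8284, 0),  r_3 = (2, 0, -4.8284).
  v is orthogonal to every row, so take v ∝ r_1 × r_2 = ((0)·(0) - (2)·(-0.8284), (2)·(0) - (-0.8284)·(0), (-0.8284)·(-0.8284) - (0)·(0)) ≈ (1.6569, 0, 0.6863).
  Let u = (1.6569, 0, 0.6863).
  ||u|| = √((1.6569)² + (0)² + (0.6863)²) = √(3.2162) ≈ 1.7934,  v_1 = u/||u|| ≈ (0.9239, 0, 0.3827) (||v_1|| = 1).

λ_1 = 7.8284,  λ_2 = 7,  λ_3 = 2.1716;  v_1 ≈ (0.9239, 0, 0.3827)


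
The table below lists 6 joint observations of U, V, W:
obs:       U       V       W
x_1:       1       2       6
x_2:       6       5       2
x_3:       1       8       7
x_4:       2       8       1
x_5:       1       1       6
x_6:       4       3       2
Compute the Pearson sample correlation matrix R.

Step 1 — column means:
  mean(U) = (1 + 6 + 1 + 2 + 1 + 4) / 6 = 15/6 = 2.5
  mean(V) = (2 + 5 + 8 + 8 + 1 + 3) / 6 = 27/6 = 4.5
  mean(W) = (6 + 2 + 7 + 1 + 6 + 2) / 6 = 24/6 = 4

Step 2 — sample variances and covariances s[i,j] = (1/(n-1)) · Σ_k (x_{k,i} - mean_i) · (x_{k,j} - mean_j), with n-1 = 5:
  s[U,U] = ((-1.5)·(-1.5) + (3.5)·(3.5) + (-1.5)·(-1.5) + (-0.5)·(-0.5) + (-1.5)·(-1.5) + (1.5)·(1.5)) / 5 = 21.5/5 = 4.3
  s[U,V] = ((-1.5)·(-2.5) + (3.5)·(0.5) + (-1.5)·(3.5) + (-0.5)·(3.5) + (-1.5)·(-3.5) + (1.5)·(-1.5)) / 5 = 1.5/5 = 0.3
  s[U,W] = ((-1.5)·(2) + (3.5)·(-2) + (-1.5)·(3) + (-0.5)·(-3) + (-1.5)·(2) + (1.5)·(-2)) / 5 = -19/5 = -3.8
  s[V,V] = ((-2.5)·(-2.5) + (0.5)·(0.5) + (3.5)·(3.5) + (3.5)·(3.5) + (-3.5)·(-3.5) + (-1.5)·(-1.5)) / 5 = 45.5/5 = 9.1
  s[V,W] = ((-2.5)·(2) + (0.5)·(-2) + (3.5)·(3) + (3.5)·(-3) + (-3.5)·(2) + (-1.5)·(-2)) / 5 = -10/5 = -2
  s[W,W] = ((2)·(2) + (-2)·(-2) + (3)·(3) + (-3)·(-3) + (2)·(2) + (-2)·(-2)) / 5 = 34/5 = 6.8
  Sample standard deviations s_i = √(s[i,i]):
  s(U) = √(4.3) = 2.0736
  s(V) = √(9.1) = 3.0166
  s(W) = √(6.8) = 2.6077

Step 3 — r_{ij} = s_{ij} / (s_i · s_j):
  r[U,U] = 1 (diagonal).
  r[U,V] = 0.3 / (2.0736 · 3.0166) = 0.3 / 6.2554 = 0.048
  r[U,W] = -3.8 / (2.0736 · 2.6077) = -3.8 / 5.4074 = -0.7027
  r[V,V] = 1 (diagonal).
  r[V,W] = -2 / (3.0166 · 2.6077) = -2 / 7.8664 = -0.2542
  r[W,W] = 1 (diagonal).

R is symmetric with unit diagonal. Assembling:

R = [[1, 0.048, -0.7027],
 [0.048, 1, -0.2542],
 [-0.7027, -0.2542, 1]]


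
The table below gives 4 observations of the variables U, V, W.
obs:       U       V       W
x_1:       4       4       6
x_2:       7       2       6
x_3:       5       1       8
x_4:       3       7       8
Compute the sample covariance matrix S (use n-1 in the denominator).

Step 1 — column means:
  mean(U) = (4 + 7 + 5 + 3) / 4 = 19/4 = 4.75
  mean(V) = (4 + 2 + 1 + 7) / 4 = 14/4 = 3.5
  mean(W) = (6 + 6 + 8 + 8) / 4 = 28/4 = 7

Step 2 — sample covariance S[i,j] = (1/(n-1)) · Σ_k (x_{k,i} - mean_i) · (x_{k,j} - mean_j), with n-1 = 3.
  S[U,U] = ((-0.75)·(-0.75) + (2.25)·(2.25) + (0.25)·(0.25) + (-1.75)·(-1.75)) / 3 = 8.75/3 = 2.9167
  S[U,V] = ((-0.75)·(0.5) + (2.25)·(-1.5) + (0.25)·(-2.5) + (-1.75)·(3.5)) / 3 = -10.5/3 = -3.5
  S[U,W] = ((-0.75)·(-1) + (2.25)·(-1) + (0.25)·(1) + (-1.75)·(1)) / 3 = -3/3 = -1
  S[V,V] = ((0.5)·(0.5) + (-1.5)·(-1.5) + (-2.5)·(-2.5) + (3.5)·(3.5)) / 3 = 21/3 = 7
  S[V,W] = ((0.5)·(-1) + (-1.5)·(-1) + (-2.5)·(1) + (3.5)·(1)) / 3 = 2/3 = 0.6667
  S[W,W] = ((-1)·(-1) + (-1)·(-1) + (1)·(1) + (1)·(1)) / 3 = 4/3 = 1.3333

S is symmetric (S[j,i] = S[i,j]). Assembling:

S = [[2.9167, -3.5, -1],
 [-3.5, 7, 0.6667],
 [-1, 0.6667, 1.3333]]


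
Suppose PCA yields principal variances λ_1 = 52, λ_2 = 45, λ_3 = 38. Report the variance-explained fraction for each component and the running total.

Step 1 — total variance = trace(Sigma) = Σ λ_i = 52 + 45 + 38 = 135.

Step 2 — fraction explained by component i = λ_i / Σ λ:
  PC1: 52/135 = 0.3852
  PC2: 45/135 = 0.3333
  PC3: 38/135 = 0.2815

Step 3 — cumulative fraction after k components = (λ_1 + ... + λ_k) / Σ λ:
  k = 1: 52/135 = 0.3852
  k = 2: (52 + 45)/135 = 97/135 = 0.7185
  k = 3: (52 + 45 + 38)/135 = 135/135 = 1

Summary (fraction, with percent):

explained: PC1 0.3852 (38.52%), PC2 0.3333 (33.33%), PC3 0.2815 (28.15%);  cumulative: 0.3852, 0.7185, 1


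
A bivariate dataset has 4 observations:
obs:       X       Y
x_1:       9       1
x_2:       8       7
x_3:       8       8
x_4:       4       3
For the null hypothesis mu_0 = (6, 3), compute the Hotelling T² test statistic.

Step 1 — sample mean vector:
  mean(X) = (9 + 8 + 8 + 4) / 4 = 29/4 = 7.25
  mean(Y) = (1 + 7 + 8 + 3) / 4 = 19/4 = 4.75
  x̄ = (7.25, 4.75),  deviation x̄ - mu_0 = (7.25, 4.75) - (6, 3) = (1.25, 1.75).

Step 2 — sample covariance matrix, S[i,j] = (1/(n-1)) · Σ_k (x_{k,i} - mean_i) · (x_{k,j} - mean_j), divisor n-1 = 3:
  S[X,X] = ((1.75)·(1.75) + (0.75)·(0.75) + (0.75)·(0.75) + (-3.25)·(-3.25)) / 3 = 14.75/3 = 4.9167
  S[X,Y] = ((1.75)·(-3.75) + (0.75)·(2.25) + (0.75)·(3.25) + (-3.25)·(-1.75)) / 3 = 3.25/3 = 1.0833
  S[Y,Y] = ((-3.75)·(-3.75) + (2.25)·(2.25) + (3.25)·(3.25) + (-1.75)·(-1.75)) / 3 = 32.75/3 = 10.9167
  S = [[4.9167, 1.0833],
 [1.0833, 10.9167]].

Step 3 — invert S. det(S) = 4.9167·10.9167 - (1.0833)² = 52.5.
  S^{-1} = (1/det) · [[d, -b], [-b, a]] = [[0.2079, -0.0206],
 [-0.0206, 0.0937]].

Step 4 — quadratic form (x̄ - mu_0)^T · S^{-1} · (x̄ - mu_0):
  S^{-1} · (x̄ - mu_0) = (0.2238, 0.1381),
  (x̄ - mu_0)^T · [...] = (1.25)·(0.2238) + (1.75)·(0.1381) = 0.5214.

Step 5 — scale by n: T² = 4 · 0.5214 = 2.0857.

T² ≈ 2.0857


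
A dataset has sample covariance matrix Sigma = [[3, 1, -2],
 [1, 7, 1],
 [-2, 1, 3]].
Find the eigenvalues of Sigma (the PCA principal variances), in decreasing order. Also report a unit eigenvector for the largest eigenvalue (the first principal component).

Step 1 — characteristic polynomial p(λ) = det(λI - Sigma) = λ³ - tr·λ² + c_1·λ - det, where tr = trace, c_1 = sum of the principal 2×2 minors, det = det(Sigma):
  tr = 3 + 7 + 3 = 13,
  c_1 = (3·7 - (1)²) + (3·3 - (-2)²) + (7·3 - (1)²) = 20 + 5 + 20 = 45,
  det = 3·(7·3 - (1)²) - (1)·((1)·3 - (1)·(-2)) + (-2)·((1)·(1) - 7·(-2)) = 3·(20) - (1)·(5) + (-2)·(15) = 25.
  So p(λ) = λ³ - 13λ² + 45λ - 25.
Step 2 — look for an integer root (rational root theorem: any rational root is an integer divisor of 25). Testing λ = 5:
  p(5) = 125 - 325 + 225 - 25 = 0  ✓
  Dividing out (λ - 5): p(λ) = (λ - 5)(λ² - 8λ + 5).
Step 3 — remaining eigenvalues from the quadratic λ² - 8λ + 5 = 0:
  Δ = 8² - 4·5 = 64 - 20 = 44,  λ = (8 ± √44)/2 = (8 ± 6.6332)/2 ≈ 7.3166 or 0.6834.
  Sorted: λ_1 = 7.3166,  λ_2 = 5,  λ_3 = 0.6834  (check: sum = 13 = tr ✓).

Step 4 — unit eigenvector for λ_1 ≈ 7.3166: v spans the null space of (Sigma - λ_1 I), whose rows are
  r_1 = (-4.3166, 1, -2),  r_2 = (1, -0.3166, 1),  r_3 = (-2, 1, -4.3166).
  v is orthogonal to every row, so take v ∝ r_1 × r_2 = ((1)·(1) - (-2)·(-0.3166), (-2)·(1) - (-4.3166)·(1), (-4.3166)·(-0.3166) - (1)·(1)) ≈ (0.3668, 2.3166, 0.3668).
  Let u = (0.3668, 2.3166, 0.3668).
  ||u|| = √((0.3668)² + (2.3166)² + (0.3668)²) = √(5.6358) ≈ 2.374,  v_1 = u/||u|| ≈ (0.1545, 0.9758, 0.1545) (||v_1|| = 1).

λ_1 = 7.3166,  λ_2 = 5,  λ_3 = 0.6834;  v_1 ≈ (0.1545, 0.9758, 0.1545)


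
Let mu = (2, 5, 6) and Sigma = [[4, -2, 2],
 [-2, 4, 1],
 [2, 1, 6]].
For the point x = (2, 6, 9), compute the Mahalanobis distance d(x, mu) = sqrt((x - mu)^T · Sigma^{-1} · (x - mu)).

Step 1 — centre the observation: (x - mu) = (0, 1, 3).

Step 2 — invert Sigma (cofactor / det for 3×3, or solve directly):
  Sigma^{-1} = [[0.5227, 0.3182, -0.2273],
 [0.3182, 0.4545, -0.1818],
 [-0.2273, -0.1818, 0.2727]].

Step 3 — form the quadratic (x - mu)^T · Sigma^{-1} · (x - mu):
  Sigma^{-1} · (x - mu) = (-0.3636, -0.0909, 0.6364).
  (x - mu)^T · [Sigma^{-1} · (x - mu)] = (0)·(-0.3636) + (1)·(-0.0909) + (3)·(0.6364) = 1.8182.

Step 4 — take square root: d = √(1.8182) ≈ 1.3484.

d(x, mu) = √(1.8182) ≈ 1.3484


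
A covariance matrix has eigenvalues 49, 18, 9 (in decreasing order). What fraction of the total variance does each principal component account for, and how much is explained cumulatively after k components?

Step 1 — total variance = trace(Sigma) = Σ λ_i = 49 + 18 + 9 = 76.

Step 2 — fraction explained by component i = λ_i / Σ λ:
  PC1: 49/76 = 0.6447
  PC2: 18/76 = 0.2368
  PC3: 9/76 = 0.1184

Step 3 — cumulative fraction after k components = (λ_1 + ... + λ_k) / Σ λ:
  k = 1: 49/76 = 0.6447
  k = 2: (49 + 18)/76 = 67/76 = 0.8816
  k = 3: (49 + 18 + 9)/76 = 76/76 = 1

Summary (fraction, with percent):

explained: PC1 0.6447 (64.47%), PC2 0.2368 (23.68%), PC3 0.1184 (11.84%);  cumulative: 0.6447, 0.8816, 1


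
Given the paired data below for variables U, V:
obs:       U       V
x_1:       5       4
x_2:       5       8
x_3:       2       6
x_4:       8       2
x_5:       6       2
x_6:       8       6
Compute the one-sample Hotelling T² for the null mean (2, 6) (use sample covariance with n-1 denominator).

Step 1 — sample mean vector:
  mean(U) = (5 + 5 + 2 + 8 + 6 + 8) / 6 = 34/6 = 5.6667
  mean(V) = (4 + 8 + 6 + 2 + 2 + 6) / 6 = 28/6 = 4.6667
  x̄ = (5.6667, 4.6667),  deviation x̄ - mu_0 = (5.6667, 4.6667) - (2, 6) = (3.6667, -1.3333).

Step 2 — sample covariance matrix, S[i,j] = (1/(n-1)) · Σ_k (x_{k,i} - mean_i) · (x_{k,j} - mean_j), divisor n-1 = 5:
  S[U,U] = ((-0.6667)·(-0.6667) + (-0.6667)·(-0.6667) + (-3.6667)·(-3.6667) + (2.3333)·(2.3333) + (0.3333)·(0.3333) + (2.3333)·(2.3333)) / 5 = 25.3333/5 = 5.0667
  S[U,V] = ((-0.6667)·(-0.6667) + (-0.6667)·(3.3333) + (-3.6667)·(1.3333) + (2.3333)·(-2.6667) + (0.3333)·(-2.6667) + (2.3333)·(1.3333)) / 5 = -10.6667/5 = -2.1333
  S[V,V] = ((-0.6667)·(-0.6667) + (3.3333)·(3.3333) + (1.3333)·(1.3333) + (-2.6667)·(-2.6667) + (-2.6667)·(-2.6667) + (1.3333)·(1.3333)) / 5 = 29.3333/5 = 5.8667
  S = [[5.0667, -2.1333],
 [-2.1333, 5.8667]].

Step 3 — invert S. det(S) = 5.0667·5.8667 - (-2.1333)² = 25.1733.
  S^{-1} = (1/det) · [[d, -b], [-b, a]] = [[0.2331, 0.0847],
 [0.0847, 0.2013]].

Step 4 — quadratic form (x̄ - mu_0)^T · S^{-1} · (x̄ - mu_0):
  S^{-1} · (x̄ - mu_0) = (0.7415, 0.0424),
  (x̄ - mu_0)^T · [...] = (3.6667)·(0.7415) + (-1.3333)·(0.0424) = 2.6624.

Step 5 — scale by n: T² = 6 · 2.6624 = 15.9746.

T² ≈ 15.9746


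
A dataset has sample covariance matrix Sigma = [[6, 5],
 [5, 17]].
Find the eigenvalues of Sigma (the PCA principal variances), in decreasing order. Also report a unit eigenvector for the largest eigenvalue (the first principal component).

Step 1 — characteristic polynomial of 2×2 Sigma:
  det(Sigma - λI) = λ² - trace · λ + det = 0.
  trace = 6 + 17 = 23, det = 6·17 - (5)² = 77.
Step 2 — discriminant:
  Δ = trace² - 4·det = 529 - 308 = 221.
Step 3 — eigenvalues:
  λ = (trace ± √Δ)/2 = (23 ± 14.8661)/2,
  λ_1 = 18.933,  λ_2 = 4.067.

Step 4 — unit eigenvector for λ_1: solve (Sigma - λ_1 I)v = 0. First row:
  (6 - 18.933)·v_x + (5)·v_y = 0, i.e. (-12.933)·v_x + (5)·v_y = 0,
  so v ∝ (b, λ_1 - a) = (5, 12.933) = u.
  ||u|| = √((5)² + (12.933)²) = √(192.2634) ≈ 13.8659,
  v_1 = u/||u|| ≈ (0.3606, 0.9327) (||v_1|| = 1).

λ_1 = 18.933,  λ_2 = 4.067;  v_1 ≈ (0.3606, 0.9327)


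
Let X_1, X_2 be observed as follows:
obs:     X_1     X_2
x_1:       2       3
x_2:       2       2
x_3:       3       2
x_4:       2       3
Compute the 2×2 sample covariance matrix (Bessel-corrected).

Step 1 — column means:
  mean(X_1) = (2 + 2 + 3 + 2) / 4 = 9/4 = 2.25
  mean(X_2) = (3 + 2 + 2 + 3) / 4 = 10/4 = 2.5

Step 2 — sample covariance S[i,j] = (1/(n-1)) · Σ_k (x_{k,i} - mean_i) · (x_{k,j} - mean_j), with n-1 = 3.
  S[X_1,X_1] = ((-0.25)·(-0.25) + (-0.25)·(-0.25) + (0.75)·(0.75) + (-0.25)·(-0.25)) / 3 = 0.75/3 = 0.25
  S[X_1,X_2] = ((-0.25)·(0.5) + (-0.25)·(-0.5) + (0.75)·(-0.5) + (-0.25)·(0.5)) / 3 = -0.5/3 = -0.1667
  S[X_2,X_2] = ((0.5)·(0.5) + (-0.5)·(-0.5) + (-0.5)·(-0.5) + (0.5)·(0.5)) / 3 = 1/3 = 0.3333

S is symmetric (S[j,i] = S[i,j]). Assembling:

S = [[0.25, -0.1667],
 [-0.1667, 0.3333]]


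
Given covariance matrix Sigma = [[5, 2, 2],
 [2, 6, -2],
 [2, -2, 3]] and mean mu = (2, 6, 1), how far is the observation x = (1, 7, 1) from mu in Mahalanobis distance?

Step 1 — centre the observation: (x - mu) = (-1, 1, 0).

Step 2 — invert Sigma (cofactor / det for 3×3, or solve directly):
  Sigma^{-1} = [[0.7778, -0.5556, -0.8889],
 [-0.5556, 0.6111, 0.7778],
 [-0.8889, 0.7778, 1.4444]].

Step 3 — form the quadratic (x - mu)^T · Sigma^{-1} · (x - mu):
  Sigma^{-1} · (x - mu) = (-1.3333, 1.1667, 1.6667).
  (x - mu)^T · [Sigma^{-1} · (x - mu)] = (-1)·(-1.3333) + (1)·(1.1667) + (0)·(1.6667) = 2.5.

Step 4 — take square root: d = √(2.5) ≈ 1.5811.

d(x, mu) = √(2.5) ≈ 1.5811
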